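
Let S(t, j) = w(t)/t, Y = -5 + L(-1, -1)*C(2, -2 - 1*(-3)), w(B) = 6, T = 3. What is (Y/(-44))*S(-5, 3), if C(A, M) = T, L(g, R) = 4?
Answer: 21/110 ≈ 0.19091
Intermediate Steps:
C(A, M) = 3
Y = 7 (Y = -5 + 4*3 = -5 + 12 = 7)
S(t, j) = 6/t
(Y/(-44))*S(-5, 3) = (7/(-44))*(6/(-5)) = (7*(-1/44))*(6*(-1/5)) = -7/44*(-6/5) = 21/110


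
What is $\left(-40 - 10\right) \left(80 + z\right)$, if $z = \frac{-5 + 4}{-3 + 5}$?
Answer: $-3975$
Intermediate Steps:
$z = - \frac{1}{2}$ ($z = \frac{1}{2} \left(-1\right) = - \frac{1}{2} \approx -0.5$)
$\left(-40 - 10\right) \left(80 + z\right) = \left(-40 - 10\right) \left(80 - \frac{1}{2}\right) = \left(-40 - 10\right) \frac{159}{2} = \left(-50\right) \frac{159}{2} = -3975$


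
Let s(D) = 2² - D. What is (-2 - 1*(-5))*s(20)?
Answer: -48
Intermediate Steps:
s(D) = 4 - D
(-2 - 1*(-5))*s(20) = (-2 - 1*(-5))*(4 - 1*20) = (-2 + 5)*(4 - 20) = 3*(-16) = -48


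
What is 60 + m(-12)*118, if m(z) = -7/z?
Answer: 773/6 ≈ 128.83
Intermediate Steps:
60 + m(-12)*118 = 60 - 7/(-12)*118 = 60 - 7*(-1/12)*118 = 60 + (7/12)*118 = 60 + 413/6 = 773/6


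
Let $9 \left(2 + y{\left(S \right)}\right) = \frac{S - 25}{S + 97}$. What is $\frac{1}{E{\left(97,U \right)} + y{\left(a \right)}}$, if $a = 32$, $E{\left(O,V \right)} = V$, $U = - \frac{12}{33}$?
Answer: $- \frac{12771}{30109} \approx -0.42416$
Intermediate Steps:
$U = - \frac{4}{11}$ ($U = \left(-12\right) \frac{1}{33} = - \frac{4}{11} \approx -0.36364$)
$y{\left(S \right)} = -2 + \frac{-25 + S}{9 \left(97 + S\right)}$ ($y{\left(S \right)} = -2 + \frac{\left(S - 25\right) \frac{1}{S + 97}}{9} = -2 + \frac{\left(-25 + S\right) \frac{1}{97 + S}}{9} = -2 + \frac{\frac{1}{97 + S} \left(-25 + S\right)}{9} = -2 + \frac{-25 + S}{9 \left(97 + S\right)}$)
$\frac{1}{E{\left(97,U \right)} + y{\left(a \right)}} = \frac{1}{- \frac{4}{11} + \frac{-1771 - 544}{9 \left(97 + 32\right)}} = \frac{1}{- \frac{4}{11} + \frac{-1771 - 544}{9 \cdot 129}} = \frac{1}{- \frac{4}{11} + \frac{1}{9} \cdot \frac{1}{129} \left(-2315\right)} = \frac{1}{- \frac{4}{11} - \frac{2315}{1161}} = \frac{1}{- \frac{30109}{12771}} = - \frac{12771}{30109}$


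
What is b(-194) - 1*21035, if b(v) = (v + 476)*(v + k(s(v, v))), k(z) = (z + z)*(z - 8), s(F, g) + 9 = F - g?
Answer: 10549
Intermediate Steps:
s(F, g) = -9 + F - g (s(F, g) = -9 + (F - g) = -9 + F - g)
k(z) = 2*z*(-8 + z) (k(z) = (2*z)*(-8 + z) = 2*z*(-8 + z))
b(v) = (306 + v)*(476 + v) (b(v) = (v + 476)*(v + 2*(-9 + v - v)*(-8 + (-9 + v - v))) = (476 + v)*(v + 2*(-9)*(-8 - 9)) = (476 + v)*(v + 2*(-9)*(-17)) = (476 + v)*(v + 306) = (476 + v)*(306 + v) = (306 + v)*(476 + v))
b(-194) - 1*21035 = (145656 + (-194)**2 + 782*(-194)) - 1*21035 = (145656 + 37636 - 151708) - 21035 = 31584 - 21035 = 10549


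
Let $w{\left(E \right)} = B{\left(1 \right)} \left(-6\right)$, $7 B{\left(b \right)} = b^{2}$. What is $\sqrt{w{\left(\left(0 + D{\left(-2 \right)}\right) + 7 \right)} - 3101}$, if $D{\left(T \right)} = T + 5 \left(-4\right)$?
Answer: $\frac{i \sqrt{151991}}{7} \approx 55.694 i$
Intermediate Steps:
$D{\left(T \right)} = -20 + T$ ($D{\left(T \right)} = T - 20 = -20 + T$)
$B{\left(b \right)} = \frac{b^{2}}{7}$
$w{\left(E \right)} = - \frac{6}{7}$ ($w{\left(E \right)} = \frac{1^{2}}{7} \left(-6\right) = \frac{1}{7} \cdot 1 \left(-6\right) = \frac{1}{7} \left(-6\right) = - \frac{6}{7}$)
$\sqrt{w{\left(\left(0 + D{\left(-2 \right)}\right) + 7 \right)} - 3101} = \sqrt{- \frac{6}{7} - 3101} = \sqrt{- \frac{21713}{7}} = \frac{i \sqrt{151991}}{7}$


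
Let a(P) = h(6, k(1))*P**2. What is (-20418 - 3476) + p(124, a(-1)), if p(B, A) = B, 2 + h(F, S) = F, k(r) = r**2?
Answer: -23770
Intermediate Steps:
h(F, S) = -2 + F
a(P) = 4*P**2 (a(P) = (-2 + 6)*P**2 = 4*P**2)
(-20418 - 3476) + p(124, a(-1)) = (-20418 - 3476) + 124 = -23894 + 124 = -23770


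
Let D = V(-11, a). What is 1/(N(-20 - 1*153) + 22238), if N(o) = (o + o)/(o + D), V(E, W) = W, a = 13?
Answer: 80/1779213 ≈ 4.4964e-5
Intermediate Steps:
D = 13
N(o) = 2*o/(13 + o) (N(o) = (o + o)/(o + 13) = (2*o)/(13 + o) = 2*o/(13 + o))
1/(N(-20 - 1*153) + 22238) = 1/(2*(-20 - 1*153)/(13 + (-20 - 1*153)) + 22238) = 1/(2*(-20 - 153)/(13 + (-20 - 153)) + 22238) = 1/(2*(-173)/(13 - 173) + 22238) = 1/(2*(-173)/(-160) + 22238) = 1/(2*(-173)*(-1/160) + 22238) = 1/(173/80 + 22238) = 1/(1779213/80) = 80/1779213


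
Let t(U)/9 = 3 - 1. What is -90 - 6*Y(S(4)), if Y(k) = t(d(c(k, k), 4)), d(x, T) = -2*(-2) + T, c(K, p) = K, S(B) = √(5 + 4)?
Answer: -198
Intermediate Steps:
S(B) = 3 (S(B) = √9 = 3)
d(x, T) = 4 + T
t(U) = 18 (t(U) = 9*(3 - 1) = 9*2 = 18)
Y(k) = 18
-90 - 6*Y(S(4)) = -90 - 6*18 = -90 - 108 = -198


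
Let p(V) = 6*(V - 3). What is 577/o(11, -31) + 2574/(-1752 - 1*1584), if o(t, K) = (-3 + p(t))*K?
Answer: -919267/775620 ≈ -1.1852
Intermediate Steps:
p(V) = -18 + 6*V (p(V) = 6*(-3 + V) = -18 + 6*V)
o(t, K) = K*(-21 + 6*t) (o(t, K) = (-3 + (-18 + 6*t))*K = (-21 + 6*t)*K = K*(-21 + 6*t))
577/o(11, -31) + 2574/(-1752 - 1*1584) = 577/((3*(-31)*(-7 + 2*11))) + 2574/(-1752 - 1*1584) = 577/((3*(-31)*(-7 + 22))) + 2574/(-1752 - 1584) = 577/((3*(-31)*15)) + 2574/(-3336) = 577/(-1395) + 2574*(-1/3336) = 577*(-1/1395) - 429/556 = -577/1395 - 429/556 = -919267/775620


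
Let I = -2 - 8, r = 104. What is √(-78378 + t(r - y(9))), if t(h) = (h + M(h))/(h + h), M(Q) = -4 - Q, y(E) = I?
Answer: I*√254650179/57 ≈ 279.96*I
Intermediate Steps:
I = -10
y(E) = -10
t(h) = -2/h (t(h) = (h + (-4 - h))/(h + h) = -4*1/(2*h) = -2/h)
√(-78378 + t(r - y(9))) = √(-78378 - 2/(104 - 1*(-10))) = √(-78378 - 2/(104 + 10)) = √(-78378 - 2/114) = √(-78378 - 2*1/114) = √(-78378 - 1/57) = √(-4467547/57) = I*√254650179/57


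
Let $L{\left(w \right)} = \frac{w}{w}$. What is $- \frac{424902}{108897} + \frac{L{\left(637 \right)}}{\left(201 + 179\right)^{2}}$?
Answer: $- \frac{20451913301}{5241575600} \approx -3.9019$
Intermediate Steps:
$L{\left(w \right)} = 1$
$- \frac{424902}{108897} + \frac{L{\left(637 \right)}}{\left(201 + 179\right)^{2}} = - \frac{424902}{108897} + 1 \frac{1}{\left(201 + 179\right)^{2}} = \left(-424902\right) \frac{1}{108897} + 1 \frac{1}{380^{2}} = - \frac{141634}{36299} + 1 \cdot \frac{1}{144400} = - \frac{141634}{36299} + \frac{1}{144400} = - \frac{20451913301}{5241575600}$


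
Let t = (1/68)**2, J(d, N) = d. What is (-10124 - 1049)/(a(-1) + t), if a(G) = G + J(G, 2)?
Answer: 51663952/9247 ≈ 5587.1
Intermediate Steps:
t = 1/4624 (t = (1/68)**2 = 1/4624 ≈ 0.00021626)
a(G) = 2*G (a(G) = G + G = 2*G)
(-10124 - 1049)/(a(-1) + t) = (-10124 - 1049)/(2*(-1) + 1/4624) = -11173/(-2 + 1/4624) = -11173/(-9247/4624) = -11173*(-4624/9247) = 51663952/9247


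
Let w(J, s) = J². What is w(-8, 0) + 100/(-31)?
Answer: 1884/31 ≈ 60.774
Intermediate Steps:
w(-8, 0) + 100/(-31) = (-8)² + 100/(-31) = 64 - 1/31*100 = 64 - 100/31 = 1884/31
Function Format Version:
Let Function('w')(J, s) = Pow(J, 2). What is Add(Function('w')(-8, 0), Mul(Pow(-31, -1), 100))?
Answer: Rational(1884, 31) ≈ 60.774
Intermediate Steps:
Add(Function('w')(-8, 0), Mul(Pow(-31, -1), 100)) = Add(Pow(-8, 2), Mul(Pow(-31, -1), 100)) = Add(64, Mul(Rational(-1, 31), 100)) = Add(64, Rational(-100, 31)) = Rational(1884, 31)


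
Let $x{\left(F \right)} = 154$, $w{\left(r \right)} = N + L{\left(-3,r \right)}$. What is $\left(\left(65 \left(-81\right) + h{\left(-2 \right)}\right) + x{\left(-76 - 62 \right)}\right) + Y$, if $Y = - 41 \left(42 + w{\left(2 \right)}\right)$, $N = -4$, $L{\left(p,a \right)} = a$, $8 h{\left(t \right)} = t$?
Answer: $- \frac{27005}{4} \approx -6751.3$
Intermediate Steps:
$h{\left(t \right)} = \frac{t}{8}$
$w{\left(r \right)} = -4 + r$
$Y = -1640$ ($Y = - 41 \left(42 + \left(-4 + 2\right)\right) = - 41 \left(42 - 2\right) = \left(-41\right) 40 = -1640$)
$\left(\left(65 \left(-81\right) + h{\left(-2 \right)}\right) + x{\left(-76 - 62 \right)}\right) + Y = \left(\left(65 \left(-81\right) + \frac{1}{8} \left(-2\right)\right) + 154\right) - 1640 = \left(\left(-5265 - \frac{1}{4}\right) + 154\right) - 1640 = \left(- \frac{21061}{4} + 154\right) - 1640 = - \frac{20445}{4} - 1640 = - \frac{27005}{4}$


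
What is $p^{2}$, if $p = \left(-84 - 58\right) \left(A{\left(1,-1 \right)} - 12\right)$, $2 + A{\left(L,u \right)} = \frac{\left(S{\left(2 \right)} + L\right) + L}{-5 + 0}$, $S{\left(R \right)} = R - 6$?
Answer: $\frac{93238336}{25} \approx 3.7295 \cdot 10^{6}$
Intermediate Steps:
$S{\left(R \right)} = -6 + R$ ($S{\left(R \right)} = R - 6 = -6 + R$)
$A{\left(L,u \right)} = - \frac{6}{5} - \frac{2 L}{5}$ ($A{\left(L,u \right)} = -2 + \frac{\left(\left(-6 + 2\right) + L\right) + L}{-5 + 0} = -2 + \frac{\left(-4 + L\right) + L}{-5} = -2 + \left(-4 + 2 L\right) \left(- \frac{1}{5}\right) = -2 - \left(- \frac{4}{5} + \frac{2 L}{5}\right) = - \frac{6}{5} - \frac{2 L}{5}$)
$p = \frac{9656}{5}$ ($p = \left(-84 - 58\right) \left(\left(- \frac{6}{5} - \frac{2}{5}\right) - 12\right) = - 142 \left(\left(- \frac{6}{5} - \frac{2}{5}\right) - 12\right) = - 142 \left(- \frac{8}{5} - 12\right) = \left(-142\right) \left(- \frac{68}{5}\right) = \frac{9656}{5} \approx 1931.2$)
$p^{2} = \left(\frac{9656}{5}\right)^{2} = \frac{93238336}{25}$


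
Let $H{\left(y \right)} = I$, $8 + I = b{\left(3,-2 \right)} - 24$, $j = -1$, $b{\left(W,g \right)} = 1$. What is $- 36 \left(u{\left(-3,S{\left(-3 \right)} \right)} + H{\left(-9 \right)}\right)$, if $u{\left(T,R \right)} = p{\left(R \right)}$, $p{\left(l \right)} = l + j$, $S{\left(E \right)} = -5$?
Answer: $1332$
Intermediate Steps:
$I = -31$ ($I = -8 + \left(1 - 24\right) = -8 - 23 = -31$)
$H{\left(y \right)} = -31$
$p{\left(l \right)} = -1 + l$ ($p{\left(l \right)} = l - 1 = -1 + l$)
$u{\left(T,R \right)} = -1 + R$
$- 36 \left(u{\left(-3,S{\left(-3 \right)} \right)} + H{\left(-9 \right)}\right) = - 36 \left(\left(-1 - 5\right) - 31\right) = - 36 \left(-6 - 31\right) = \left(-36\right) \left(-37\right) = 1332$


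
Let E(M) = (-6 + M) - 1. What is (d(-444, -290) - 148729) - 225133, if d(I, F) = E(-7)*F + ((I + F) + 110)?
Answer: -370426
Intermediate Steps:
E(M) = -7 + M
d(I, F) = 110 + I - 13*F (d(I, F) = (-7 - 7)*F + ((I + F) + 110) = -14*F + ((F + I) + 110) = -14*F + (110 + F + I) = 110 + I - 13*F)
(d(-444, -290) - 148729) - 225133 = ((110 - 444 - 13*(-290)) - 148729) - 225133 = ((110 - 444 + 3770) - 148729) - 225133 = (3436 - 148729) - 225133 = -145293 - 225133 = -370426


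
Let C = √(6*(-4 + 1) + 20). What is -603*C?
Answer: -603*√2 ≈ -852.77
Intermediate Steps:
C = √2 (C = √(6*(-3) + 20) = √(-18 + 20) = √2 ≈ 1.4142)
-603*C = -603*√2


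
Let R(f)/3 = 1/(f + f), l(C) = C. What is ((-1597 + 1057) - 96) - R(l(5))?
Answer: -6363/10 ≈ -636.30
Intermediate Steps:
R(f) = 3/(2*f) (R(f) = 3/(f + f) = 3/((2*f)) = 3*(1/(2*f)) = 3/(2*f))
((-1597 + 1057) - 96) - R(l(5)) = ((-1597 + 1057) - 96) - 3/(2*5) = (-540 - 96) - 3/(2*5) = -636 - 1*3/10 = -636 - 3/10 = -6363/10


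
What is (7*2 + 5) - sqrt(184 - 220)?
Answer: 19 - 6*I ≈ 19.0 - 6.0*I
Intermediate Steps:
(7*2 + 5) - sqrt(184 - 220) = (14 + 5) - sqrt(-36) = 19 - 6*I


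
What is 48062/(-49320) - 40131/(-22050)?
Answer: 104251/123300 ≈ 0.84551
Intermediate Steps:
48062/(-49320) - 40131/(-22050) = 48062*(-1/49320) - 40131*(-1/22050) = -24031/24660 + 91/50 = 104251/123300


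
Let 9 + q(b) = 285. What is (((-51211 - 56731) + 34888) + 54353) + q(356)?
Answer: -18425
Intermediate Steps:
q(b) = 276 (q(b) = -9 + 285 = 276)
(((-51211 - 56731) + 34888) + 54353) + q(356) = (((-51211 - 56731) + 34888) + 54353) + 276 = ((-107942 + 34888) + 54353) + 276 = (-73054 + 54353) + 276 = -18701 + 276 = -18425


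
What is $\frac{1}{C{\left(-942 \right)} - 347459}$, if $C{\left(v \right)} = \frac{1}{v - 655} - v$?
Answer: $- \frac{1597}{553387650} \approx -2.8859 \cdot 10^{-6}$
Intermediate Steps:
$C{\left(v \right)} = \frac{1}{-655 + v} - v$
$\frac{1}{C{\left(-942 \right)} - 347459} = \frac{1}{\frac{1 - \left(-942\right)^{2} + 655 \left(-942\right)}{-655 - 942} - 347459} = \frac{1}{\frac{1 - 887364 - 617010}{-1597} - 347459} = \frac{1}{- \frac{1 - 887364 - 617010}{1597} - 347459} = \frac{1}{\left(- \frac{1}{1597}\right) \left(-1504373\right) - 347459} = \frac{1}{\frac{1504373}{1597} - 347459} = \frac{1}{- \frac{553387650}{1597}} = - \frac{1597}{553387650}$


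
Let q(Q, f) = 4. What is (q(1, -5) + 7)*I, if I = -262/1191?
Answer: -2882/1191 ≈ -2.4198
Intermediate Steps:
I = -262/1191 (I = -262*1/1191 = -262/1191 ≈ -0.21998)
(q(1, -5) + 7)*I = (4 + 7)*(-262/1191) = 11*(-262/1191) = -2882/1191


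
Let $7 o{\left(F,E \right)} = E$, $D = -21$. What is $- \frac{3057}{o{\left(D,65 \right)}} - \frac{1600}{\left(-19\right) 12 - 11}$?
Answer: $- \frac{5010361}{15535} \approx -322.52$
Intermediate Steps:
$o{\left(F,E \right)} = \frac{E}{7}$
$- \frac{3057}{o{\left(D,65 \right)}} - \frac{1600}{\left(-19\right) 12 - 11} = - \frac{3057}{\frac{1}{7} \cdot 65} - \frac{1600}{\left(-19\right) 12 - 11} = - \frac{3057}{\frac{65}{7}} - \frac{1600}{-228 - 11} = \left(-3057\right) \frac{7}{65} - \frac{1600}{-239} = - \frac{21399}{65} - - \frac{1600}{239} = - \frac{21399}{65} + \frac{1600}{239} = - \frac{5010361}{15535}$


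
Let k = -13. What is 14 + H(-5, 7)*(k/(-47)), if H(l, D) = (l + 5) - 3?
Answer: 619/47 ≈ 13.170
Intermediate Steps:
H(l, D) = 2 + l (H(l, D) = (5 + l) - 3 = 2 + l)
14 + H(-5, 7)*(k/(-47)) = 14 + (2 - 5)*(-13/(-47)) = 14 - (-39)*(-1)/47 = 14 - 3*13/47 = 14 - 39/47 = 619/47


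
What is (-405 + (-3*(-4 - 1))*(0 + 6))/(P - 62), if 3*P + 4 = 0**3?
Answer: 189/38 ≈ 4.9737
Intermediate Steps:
P = -4/3 (P = -4/3 + (1/3)*0**3 = -4/3 + (1/3)*0 = -4/3 + 0 = -4/3 ≈ -1.3333)
(-405 + (-3*(-4 - 1))*(0 + 6))/(P - 62) = (-405 + (-3*(-4 - 1))*(0 + 6))/(-4/3 - 62) = (-405 - 3*(-5)*6)/(-190/3) = (-405 + 15*6)*(-3/190) = (-405 + 90)*(-3/190) = -315*(-3/190) = 189/38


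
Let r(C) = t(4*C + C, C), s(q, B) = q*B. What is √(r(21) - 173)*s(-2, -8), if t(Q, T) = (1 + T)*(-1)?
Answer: 16*I*√195 ≈ 223.43*I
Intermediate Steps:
t(Q, T) = -1 - T
s(q, B) = B*q
r(C) = -1 - C
√(r(21) - 173)*s(-2, -8) = √((-1 - 1*21) - 173)*(-8*(-2)) = √((-1 - 21) - 173)*16 = √(-22 - 173)*16 = √(-195)*16 = (I*√195)*16 = 16*I*√195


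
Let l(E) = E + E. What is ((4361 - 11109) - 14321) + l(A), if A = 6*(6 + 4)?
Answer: -20949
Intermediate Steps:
A = 60 (A = 6*10 = 60)
l(E) = 2*E
((4361 - 11109) - 14321) + l(A) = ((4361 - 11109) - 14321) + 2*60 = (-6748 - 14321) + 120 = -21069 + 120 = -20949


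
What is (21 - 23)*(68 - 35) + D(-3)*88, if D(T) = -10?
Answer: -946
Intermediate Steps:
(21 - 23)*(68 - 35) + D(-3)*88 = (21 - 23)*(68 - 35) - 10*88 = -2*33 - 880 = -66 - 880 = -946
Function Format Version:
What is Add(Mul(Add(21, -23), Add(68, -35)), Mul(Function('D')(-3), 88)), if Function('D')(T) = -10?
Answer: -946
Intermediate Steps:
Add(Mul(Add(21, -23), Add(68, -35)), Mul(Function('D')(-3), 88)) = Add(Mul(Add(21, -23), Add(68, -35)), Mul(-10, 88)) = Add(Mul(-2, 33), -880) = Add(-66, -880) = -946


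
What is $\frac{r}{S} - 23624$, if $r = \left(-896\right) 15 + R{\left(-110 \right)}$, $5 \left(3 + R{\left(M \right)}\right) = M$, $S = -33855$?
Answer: $- \frac{159955411}{6771} \approx -23624.0$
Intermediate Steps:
$R{\left(M \right)} = -3 + \frac{M}{5}$
$r = -13465$ ($r = \left(-896\right) 15 + \left(-3 + \frac{1}{5} \left(-110\right)\right) = -13440 - 25 = -13465$)
$\frac{r}{S} - 23624 = - \frac{13465}{-33855} - 23624 = \left(-13465\right) \left(- \frac{1}{33855}\right) - 23624 = \frac{2693}{6771} - 23624 = - \frac{159955411}{6771}$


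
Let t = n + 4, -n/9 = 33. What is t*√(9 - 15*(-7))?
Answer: -293*√114 ≈ -3128.4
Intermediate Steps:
n = -297 (n = -9*33 = -297)
t = -293 (t = -297 + 4 = -293)
t*√(9 - 15*(-7)) = -293*√(9 - 15*(-7)) = -293*√(9 + 105) = -293*√114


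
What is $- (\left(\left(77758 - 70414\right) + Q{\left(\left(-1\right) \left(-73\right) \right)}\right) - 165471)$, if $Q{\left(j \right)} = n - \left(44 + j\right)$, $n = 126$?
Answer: $158118$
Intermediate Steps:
$Q{\left(j \right)} = 82 - j$ ($Q{\left(j \right)} = 126 - \left(44 + j\right) = 82 - j$)
$- (\left(\left(77758 - 70414\right) + Q{\left(\left(-1\right) \left(-73\right) \right)}\right) - 165471) = - (\left(\left(77758 - 70414\right) + \left(82 - \left(-1\right) \left(-73\right)\right)\right) - 165471) = - (\left(7344 + \left(82 - 73\right)\right) - 165471) = - (\left(7344 + 9\right) - 165471) = - (7353 - 165471) = \left(-1\right) \left(-158118\right) = 158118$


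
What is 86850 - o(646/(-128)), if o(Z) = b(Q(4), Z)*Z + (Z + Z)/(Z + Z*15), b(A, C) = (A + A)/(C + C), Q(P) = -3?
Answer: 694823/8 ≈ 86853.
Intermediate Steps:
b(A, C) = A/C (b(A, C) = (2*A)/((2*C)) = (2*A)*(1/(2*C)) = A/C)
o(Z) = -23/8 (o(Z) = (-3/Z)*Z + (Z + Z)/(Z + Z*15) = -3 + (2*Z)/(Z + 15*Z) = -3 + (2*Z)/((16*Z)) = -3 + (2*Z)*(1/(16*Z)) = -3 + ⅛ = -23/8)
86850 - o(646/(-128)) = 86850 - 1*(-23/8) = 86850 + 23/8 = 694823/8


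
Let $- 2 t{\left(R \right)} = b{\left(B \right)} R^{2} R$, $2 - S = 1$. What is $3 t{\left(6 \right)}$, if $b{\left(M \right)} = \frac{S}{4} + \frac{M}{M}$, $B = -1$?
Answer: $-405$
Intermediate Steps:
$S = 1$ ($S = 2 - 1 = 1$)
$b{\left(M \right)} = \frac{5}{4}$ ($b{\left(M \right)} = 1 \cdot \frac{1}{4} + \frac{M}{M} = 1 \cdot \frac{1}{4} + 1 = \frac{1}{4} + 1 = \frac{5}{4}$)
$t{\left(R \right)} = - \frac{5 R^{3}}{8}$ ($t{\left(R \right)} = - \frac{\frac{5 R^{2}}{4} R}{2} = - \frac{\frac{5}{4} R^{3}}{2} = - \frac{5 R^{3}}{8}$)
$3 t{\left(6 \right)} = 3 \left(- \frac{5 \cdot 6^{3}}{8}\right) = 3 \left(\left(- \frac{5}{8}\right) 216\right) = 3 \left(-135\right) = -405$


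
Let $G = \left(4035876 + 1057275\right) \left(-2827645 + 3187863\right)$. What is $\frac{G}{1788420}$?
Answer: $\frac{305774111153}{298070} \approx 1.0258 \cdot 10^{6}$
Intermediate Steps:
$G = 1834644666918$ ($G = 5093151 \cdot 360218 = 1834644666918$)
$\frac{G}{1788420} = \frac{1834644666918}{1788420} = 1834644666918 \cdot \frac{1}{1788420} = \frac{305774111153}{298070}$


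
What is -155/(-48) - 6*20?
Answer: -5605/48 ≈ -116.77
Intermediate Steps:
-155/(-48) - 6*20 = -155*(-1/48) - 120 = 155/48 - 120 = -5605/48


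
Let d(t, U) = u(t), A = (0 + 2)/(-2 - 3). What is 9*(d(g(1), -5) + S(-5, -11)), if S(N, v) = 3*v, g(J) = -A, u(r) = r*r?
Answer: -7389/25 ≈ -295.56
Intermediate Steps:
A = -⅖ (A = 2/(-5) = 2*(-⅕) = -⅖ ≈ -0.40000)
u(r) = r²
g(J) = ⅖ (g(J) = -1*(-⅖) = ⅖)
d(t, U) = t²
9*(d(g(1), -5) + S(-5, -11)) = 9*((⅖)² + 3*(-11)) = 9*(4/25 - 33) = 9*(-821/25) = -7389/25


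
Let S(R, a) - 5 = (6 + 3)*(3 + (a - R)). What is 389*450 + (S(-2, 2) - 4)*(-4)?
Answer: 174794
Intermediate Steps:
S(R, a) = 32 - 9*R + 9*a (S(R, a) = 5 + (6 + 3)*(3 + (a - R)) = 5 + 9*(3 + a - R) = 5 + (27 - 9*R + 9*a) = 32 - 9*R + 9*a)
389*450 + (S(-2, 2) - 4)*(-4) = 389*450 + ((32 - 9*(-2) + 9*2) - 4)*(-4) = 175050 + ((32 + 18 + 18) - 4)*(-4) = 175050 + (68 - 4)*(-4) = 175050 + 64*(-4) = 175050 - 256 = 174794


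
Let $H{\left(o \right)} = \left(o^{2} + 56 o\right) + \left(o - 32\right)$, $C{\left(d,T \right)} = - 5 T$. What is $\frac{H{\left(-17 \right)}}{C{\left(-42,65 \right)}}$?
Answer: $\frac{712}{325} \approx 2.1908$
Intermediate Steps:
$H{\left(o \right)} = -32 + o^{2} + 57 o$ ($H{\left(o \right)} = \left(o^{2} + 56 o\right) + \left(-32 + o\right) = -32 + o^{2} + 57 o$)
$\frac{H{\left(-17 \right)}}{C{\left(-42,65 \right)}} = \frac{-32 + \left(-17\right)^{2} + 57 \left(-17\right)}{\left(-5\right) 65} = \frac{-32 + 289 - 969}{-325} = \left(-712\right) \left(- \frac{1}{325}\right) = \frac{712}{325}$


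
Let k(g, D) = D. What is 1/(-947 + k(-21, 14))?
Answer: -1/933 ≈ -0.0010718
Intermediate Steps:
1/(-947 + k(-21, 14)) = 1/(-947 + 14) = 1/(-933) = -1/933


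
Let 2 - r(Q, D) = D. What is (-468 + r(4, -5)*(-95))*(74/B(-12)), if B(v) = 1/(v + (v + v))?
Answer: 3018312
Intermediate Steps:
r(Q, D) = 2 - D
B(v) = 1/(3*v) (B(v) = 1/(v + 2*v) = 1/(3*v))
(-468 + r(4, -5)*(-95))*(74/B(-12)) = (-468 + (2 - 1*(-5))*(-95))*(74/(((⅓)/(-12)))) = (-468 + (2 + 5)*(-95))*(74/(((⅓)*(-1/12)))) = (-468 + 7*(-95))*(74/(-1/36)) = (-468 - 665)*(74*(-36)) = -1133*(-2664) = 3018312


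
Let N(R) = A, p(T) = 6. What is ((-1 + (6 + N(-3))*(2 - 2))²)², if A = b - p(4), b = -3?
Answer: 1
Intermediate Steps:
A = -9 (A = -3 - 1*6 = -3 - 6 = -9)
N(R) = -9
((-1 + (6 + N(-3))*(2 - 2))²)² = ((-1 + (6 - 9)*(2 - 2))²)² = ((-1 - 3*0)²)² = ((-1 + 0)²)² = ((-1)²)² = 1² = 1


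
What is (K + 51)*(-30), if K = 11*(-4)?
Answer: -210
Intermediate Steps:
K = -44
(K + 51)*(-30) = (-44 + 51)*(-30) = 7*(-30) = -210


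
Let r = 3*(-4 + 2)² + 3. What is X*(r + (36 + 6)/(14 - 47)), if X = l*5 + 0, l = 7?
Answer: 5285/11 ≈ 480.45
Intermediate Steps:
X = 35 (X = 7*5 + 0 = 35 + 0 = 35)
r = 15 (r = 3*(-2)² + 3 = 3*4 + 3 = 12 + 3 = 15)
X*(r + (36 + 6)/(14 - 47)) = 35*(15 + (36 + 6)/(14 - 47)) = 35*(15 + 42/(-33)) = 35*(15 + 42*(-1/33)) = 35*(15 - 14/11) = 35*(151/11) = 5285/11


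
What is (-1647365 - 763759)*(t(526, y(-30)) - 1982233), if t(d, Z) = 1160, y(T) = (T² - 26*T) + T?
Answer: 4776612656052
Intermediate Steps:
y(T) = T² - 25*T
(-1647365 - 763759)*(t(526, y(-30)) - 1982233) = (-1647365 - 763759)*(1160 - 1982233) = -2411124*(-1981073) = 4776612656052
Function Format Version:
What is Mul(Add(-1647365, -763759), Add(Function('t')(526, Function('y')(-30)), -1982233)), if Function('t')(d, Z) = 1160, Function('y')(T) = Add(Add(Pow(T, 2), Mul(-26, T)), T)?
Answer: 4776612656052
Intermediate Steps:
Function('y')(T) = Add(Pow(T, 2), Mul(-25, T))
Mul(Add(-1647365, -763759), Add(Function('t')(526, Function('y')(-30)), -1982233)) = Mul(Add(-1647365, -763759), Add(1160, -1982233)) = Mul(-2411124, -1981073) = 4776612656052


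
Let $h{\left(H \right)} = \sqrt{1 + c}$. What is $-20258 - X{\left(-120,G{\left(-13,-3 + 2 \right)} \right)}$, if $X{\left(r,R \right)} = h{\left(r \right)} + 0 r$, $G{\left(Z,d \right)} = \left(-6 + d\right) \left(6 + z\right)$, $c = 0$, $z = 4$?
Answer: $-20259$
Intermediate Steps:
$G{\left(Z,d \right)} = -60 + 10 d$ ($G{\left(Z,d \right)} = \left(-6 + d\right) \left(6 + 4\right) = \left(-6 + d\right) 10 = -60 + 10 d$)
$h{\left(H \right)} = 1$ ($h{\left(H \right)} = \sqrt{1 + 0} = \sqrt{1} = 1$)
$X{\left(r,R \right)} = 1$ ($X{\left(r,R \right)} = 1 + 0 r = 1 + 0 = 1$)
$-20258 - X{\left(-120,G{\left(-13,-3 + 2 \right)} \right)} = -20258 - 1 = -20259$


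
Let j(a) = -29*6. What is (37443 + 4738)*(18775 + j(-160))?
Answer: 784608781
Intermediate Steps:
j(a) = -174
(37443 + 4738)*(18775 + j(-160)) = (37443 + 4738)*(18775 - 174) = 42181*18601 = 784608781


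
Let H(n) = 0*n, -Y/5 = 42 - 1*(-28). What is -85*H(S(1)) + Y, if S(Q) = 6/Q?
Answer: -350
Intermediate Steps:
Y = -350 (Y = -5*(42 - 1*(-28)) = -5*(42 + 28) = -5*70 = -350)
H(n) = 0
-85*H(S(1)) + Y = -85*0 - 350 = 0 - 350 = -350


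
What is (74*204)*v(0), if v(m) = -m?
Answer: 0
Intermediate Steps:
(74*204)*v(0) = (74*204)*(-1*0) = 15096*0 = 0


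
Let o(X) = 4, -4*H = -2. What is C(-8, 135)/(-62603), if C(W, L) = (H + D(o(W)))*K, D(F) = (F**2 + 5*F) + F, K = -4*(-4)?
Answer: -648/62603 ≈ -0.010351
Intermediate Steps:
H = 1/2 (H = -1/4*(-2) = 1/2 ≈ 0.50000)
K = 16
D(F) = F**2 + 6*F
C(W, L) = 648 (C(W, L) = (1/2 + 4*(6 + 4))*16 = (1/2 + 4*10)*16 = (1/2 + 40)*16 = (81/2)*16 = 648)
C(-8, 135)/(-62603) = 648/(-62603) = 648*(-1/62603) = -648/62603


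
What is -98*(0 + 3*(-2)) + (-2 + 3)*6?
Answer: 594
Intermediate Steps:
-98*(0 + 3*(-2)) + (-2 + 3)*6 = -98*(0 - 6) + 1*6 = -98*(-6) + 6 = 588 + 6 = 594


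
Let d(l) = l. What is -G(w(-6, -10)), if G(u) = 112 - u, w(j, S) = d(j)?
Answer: -118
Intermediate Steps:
w(j, S) = j
-G(w(-6, -10)) = -(112 - 1*(-6)) = -(112 + 6) = -1*118 = -118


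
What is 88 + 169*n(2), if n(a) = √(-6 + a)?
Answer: 88 + 338*I ≈ 88.0 + 338.0*I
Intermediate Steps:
88 + 169*n(2) = 88 + 169*√(-6 + 2) = 88 + 169*√(-4) = 88 + 169*(2*I) = 88 + 338*I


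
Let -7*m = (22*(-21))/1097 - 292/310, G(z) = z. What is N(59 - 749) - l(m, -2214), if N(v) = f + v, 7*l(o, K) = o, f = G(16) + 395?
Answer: -2324780257/8331715 ≈ -279.03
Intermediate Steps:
m = 231772/1190245 (m = -((22*(-21))/1097 - 292/310)/7 = -(-462*1/1097 - 292*1/310)/7 = -(-462/1097 - 146/155)/7 = -⅐*(-231772/170035) = 231772/1190245 ≈ 0.19473)
f = 411 (f = 16 + 395 = 411)
l(o, K) = o/7
N(v) = 411 + v
N(59 - 749) - l(m, -2214) = (411 + (59 - 749)) - 231772/(7*1190245) = (411 - 690) - 1*231772/8331715 = -279 - 231772/8331715 = -2324780257/8331715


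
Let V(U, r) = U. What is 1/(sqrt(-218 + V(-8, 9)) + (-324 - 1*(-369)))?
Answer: 45/2251 - I*sqrt(226)/2251 ≈ 0.019991 - 0.0066785*I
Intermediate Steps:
1/(sqrt(-218 + V(-8, 9)) + (-324 - 1*(-369))) = 1/(sqrt(-218 - 8) + (-324 - 1*(-369))) = 1/(sqrt(-226) + (-324 + 369)) = 1/(I*sqrt(226) + 45) = 1/(45 + I*sqrt(226))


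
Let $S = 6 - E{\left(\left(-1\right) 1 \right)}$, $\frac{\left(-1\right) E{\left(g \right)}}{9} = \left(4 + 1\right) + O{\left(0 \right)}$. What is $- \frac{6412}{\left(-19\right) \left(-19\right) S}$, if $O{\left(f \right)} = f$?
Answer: $- \frac{6412}{18411} \approx -0.34827$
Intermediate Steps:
$E{\left(g \right)} = -45$ ($E{\left(g \right)} = - 9 \left(\left(4 + 1\right) + 0\right) = - 9 \left(5 + 0\right) = \left(-9\right) 5 = -45$)
$S = 51$ ($S = 6 - -45 = 6 + 45 = 51$)
$- \frac{6412}{\left(-19\right) \left(-19\right) S} = - \frac{6412}{\left(-19\right) \left(-19\right) 51} = - \frac{6412}{361 \cdot 51} = - \frac{6412}{18411}$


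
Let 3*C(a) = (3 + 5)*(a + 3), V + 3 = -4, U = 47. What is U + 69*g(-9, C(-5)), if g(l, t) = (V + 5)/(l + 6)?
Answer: 93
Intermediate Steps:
V = -7 (V = -3 - 4 = -7)
C(a) = 8 + 8*a/3 (C(a) = ((3 + 5)*(a + 3))/3 = (8*(3 + a))/3 = (24 + 8*a)/3 = 8 + 8*a/3)
g(l, t) = -2/(6 + l) (g(l, t) = (-7 + 5)/(l + 6) = -2/(6 + l))
U + 69*g(-9, C(-5)) = 47 + 69*(-2/(6 - 9)) = 47 + 69*(-2/(-3)) = 47 + 69*(-2*(-⅓)) = 47 + 69*(⅔) = 47 + 46 = 93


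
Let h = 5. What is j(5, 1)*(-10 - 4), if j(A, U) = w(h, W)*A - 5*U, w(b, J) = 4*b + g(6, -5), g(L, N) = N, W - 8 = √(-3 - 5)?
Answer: -980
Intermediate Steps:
W = 8 + 2*I*√2 (W = 8 + √(-3 - 5) = 8 + √(-8) = 8 + 2*I*√2 ≈ 8.0 + 2.8284*I)
w(b, J) = -5 + 4*b (w(b, J) = 4*b - 5 = -5 + 4*b)
j(A, U) = -5*U + 15*A (j(A, U) = (-5 + 4*5)*A - 5*U = (-5 + 20)*A - 5*U = 15*A - 5*U = -5*U + 15*A)
j(5, 1)*(-10 - 4) = (-5*1 + 15*5)*(-10 - 4) = (-5 + 75)*(-14) = 70*(-14) = -980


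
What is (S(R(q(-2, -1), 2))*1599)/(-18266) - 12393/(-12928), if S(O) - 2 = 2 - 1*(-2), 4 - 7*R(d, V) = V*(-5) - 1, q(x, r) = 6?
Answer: 51169653/118071424 ≈ 0.43338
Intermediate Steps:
R(d, V) = 5/7 + 5*V/7 (R(d, V) = 4/7 - (V*(-5) - 1)/7 = 4/7 - (-5*V - 1)/7 = 4/7 - (-1 - 5*V)/7 = 4/7 + (⅐ + 5*V/7) = 5/7 + 5*V/7)
S(O) = 6 (S(O) = 2 + (2 - 1*(-2)) = 2 + (2 + 2) = 2 + 4 = 6)
(S(R(q(-2, -1), 2))*1599)/(-18266) - 12393/(-12928) = (6*1599)/(-18266) - 12393/(-12928) = 9594*(-1/18266) - 12393*(-1/12928) = -4797/9133 + 12393/12928 = 51169653/118071424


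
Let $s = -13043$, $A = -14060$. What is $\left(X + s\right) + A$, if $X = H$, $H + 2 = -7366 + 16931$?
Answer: $-17540$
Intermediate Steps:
$H = 9563$ ($H = -2 + \left(-7366 + 16931\right) = -2 + 9565 = 9563$)
$X = 9563$
$\left(X + s\right) + A = \left(9563 - 13043\right) - 14060 = -3480 - 14060 = -17540$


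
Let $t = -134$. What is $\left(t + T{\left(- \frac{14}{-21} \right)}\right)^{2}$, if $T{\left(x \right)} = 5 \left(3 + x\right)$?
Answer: $\frac{120409}{9} \approx 13379.0$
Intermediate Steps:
$T{\left(x \right)} = 15 + 5 x$
$\left(t + T{\left(- \frac{14}{-21} \right)}\right)^{2} = \left(-134 + \left(15 + 5 \left(- \frac{14}{-21}\right)\right)\right)^{2} = \left(-134 + \left(15 + 5 \left(\left(-14\right) \left(- \frac{1}{21}\right)\right)\right)\right)^{2} = \left(-134 + \left(15 + 5 \cdot \frac{2}{3}\right)\right)^{2} = \left(-134 + \left(15 + \frac{10}{3}\right)\right)^{2} = \left(-134 + \frac{55}{3}\right)^{2} = \left(- \frac{347}{3}\right)^{2} = \frac{120409}{9}$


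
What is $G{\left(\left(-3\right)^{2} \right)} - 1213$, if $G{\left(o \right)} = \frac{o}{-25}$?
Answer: $- \frac{30334}{25} \approx -1213.4$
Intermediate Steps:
$G{\left(o \right)} = - \frac{o}{25}$ ($G{\left(o \right)} = o \left(- \frac{1}{25}\right) = - \frac{o}{25}$)
$G{\left(\left(-3\right)^{2} \right)} - 1213 = - \frac{\left(-3\right)^{2}}{25} - 1213 = \left(- \frac{1}{25}\right) 9 - 1213 = - \frac{9}{25} - 1213 = - \frac{30334}{25}$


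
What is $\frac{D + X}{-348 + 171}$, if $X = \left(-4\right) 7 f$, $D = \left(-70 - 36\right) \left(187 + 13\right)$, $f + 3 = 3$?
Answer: $\frac{21200}{177} \approx 119.77$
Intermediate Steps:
$f = 0$ ($f = -3 + 3 = 0$)
$D = -21200$ ($D = \left(-106\right) 200 = -21200$)
$X = 0$ ($X = \left(-4\right) 7 \cdot 0 = \left(-28\right) 0 = 0$)
$\frac{D + X}{-348 + 171} = \frac{-21200 + 0}{-348 + 171} = - \frac{21200}{-177} = \left(-21200\right) \left(- \frac{1}{177}\right) = \frac{21200}{177}$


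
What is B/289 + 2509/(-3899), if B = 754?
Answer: 2214745/1126811 ≈ 1.9655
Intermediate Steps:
B/289 + 2509/(-3899) = 754/289 + 2509/(-3899) = 754*(1/289) + 2509*(-1/3899) = 754/289 - 2509/3899 = 2214745/1126811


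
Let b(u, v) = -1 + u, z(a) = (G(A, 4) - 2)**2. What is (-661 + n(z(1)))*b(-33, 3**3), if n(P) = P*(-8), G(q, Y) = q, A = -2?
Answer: 26826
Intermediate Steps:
z(a) = 16 (z(a) = (-2 - 2)**2 = (-4)**2 = 16)
n(P) = -8*P
(-661 + n(z(1)))*b(-33, 3**3) = (-661 - 8*16)*(-1 - 33) = (-661 - 128)*(-34) = -789*(-34) = 26826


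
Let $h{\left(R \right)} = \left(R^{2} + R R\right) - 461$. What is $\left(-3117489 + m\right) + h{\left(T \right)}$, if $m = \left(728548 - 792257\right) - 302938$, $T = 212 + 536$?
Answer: $-2365589$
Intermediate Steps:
$T = 748$
$m = -366647$ ($m = -63709 - 302938 = -366647$)
$h{\left(R \right)} = -461 + 2 R^{2}$ ($h{\left(R \right)} = \left(R^{2} + R^{2}\right) - 461 = 2 R^{2} - 461 = -461 + 2 R^{2}$)
$\left(-3117489 + m\right) + h{\left(T \right)} = \left(-3117489 - 366647\right) - \left(461 - 2 \cdot 748^{2}\right) = -3484136 + \left(-461 + 2 \cdot 559504\right) = -3484136 + \left(-461 + 1119008\right) = -3484136 + 1118547 = -2365589$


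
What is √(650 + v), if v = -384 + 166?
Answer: 12*√3 ≈ 20.785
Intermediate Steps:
v = -218
√(650 + v) = √(650 - 218) = √432 = 12*√3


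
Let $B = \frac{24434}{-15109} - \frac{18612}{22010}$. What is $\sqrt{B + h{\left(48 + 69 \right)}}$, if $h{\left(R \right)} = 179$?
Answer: $\frac{\sqrt{4880763639071945895}}{166274545} \approx 13.287$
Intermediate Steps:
$B = - \frac{409500524}{166274545}$ ($B = 24434 \left(- \frac{1}{15109}\right) - \frac{9306}{11005} = - \frac{24434}{15109} - \frac{9306}{11005} = - \frac{409500524}{166274545} \approx -2.4628$)
$\sqrt{B + h{\left(48 + 69 \right)}} = \sqrt{- \frac{409500524}{166274545} + 179} = \sqrt{\frac{29353643031}{166274545}} = \frac{\sqrt{4880763639071945895}}{166274545}$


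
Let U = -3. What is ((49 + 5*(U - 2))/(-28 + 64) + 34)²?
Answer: 10816/9 ≈ 1201.8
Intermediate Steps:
((49 + 5*(U - 2))/(-28 + 64) + 34)² = ((49 + 5*(-3 - 2))/(-28 + 64) + 34)² = ((49 + 5*(-5))/36 + 34)² = ((49 - 25)*(1/36) + 34)² = (24*(1/36) + 34)² = (⅔ + 34)² = (104/3)² = 10816/9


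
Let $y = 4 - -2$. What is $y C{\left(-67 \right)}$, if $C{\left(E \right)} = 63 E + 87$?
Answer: $-24804$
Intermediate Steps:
$C{\left(E \right)} = 87 + 63 E$
$y = 6$ ($y = 4 + 2 = 6$)
$y C{\left(-67 \right)} = 6 \left(87 + 63 \left(-67\right)\right) = 6 \left(87 - 4221\right) = 6 \left(-4134\right) = -24804$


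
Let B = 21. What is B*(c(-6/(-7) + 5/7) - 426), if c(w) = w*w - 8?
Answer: -63435/7 ≈ -9062.1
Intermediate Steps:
c(w) = -8 + w² (c(w) = w² - 8 = -8 + w²)
B*(c(-6/(-7) + 5/7) - 426) = 21*((-8 + (-6/(-7) + 5/7)²) - 426) = 21*((-8 + (-6*(-⅐) + 5*(⅐))²) - 426) = 21*((-8 + (6/7 + 5/7)²) - 426) = 21*((-8 + (11/7)²) - 426) = 21*((-8 + 121/49) - 426) = 21*(-271/49 - 426) = 21*(-21145/49) = -63435/7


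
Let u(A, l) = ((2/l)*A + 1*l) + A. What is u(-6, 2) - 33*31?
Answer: -1033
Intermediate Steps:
u(A, l) = A + l + 2*A/l (u(A, l) = (2*A/l + l) + A = (l + 2*A/l) + A = A + l + 2*A/l)
u(-6, 2) - 33*31 = (-6 + 2 + 2*(-6)/2) - 33*31 = (-6 + 2 + 2*(-6)*(1/2)) - 1023 = (-6 + 2 - 6) - 1023 = -10 - 1023 = -1033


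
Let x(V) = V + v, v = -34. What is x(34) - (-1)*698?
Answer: 698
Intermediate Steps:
x(V) = -34 + V (x(V) = V - 34 = -34 + V)
x(34) - (-1)*698 = (-34 + 34) - (-1)*698 = 0 - 1*(-698) = 0 + 698 = 698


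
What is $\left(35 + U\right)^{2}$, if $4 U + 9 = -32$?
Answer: $\frac{9801}{16} \approx 612.56$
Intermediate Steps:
$U = - \frac{41}{4}$ ($U = - \frac{9}{4} + \frac{1}{4} \left(-32\right) = - \frac{9}{4} - 8 = - \frac{41}{4} \approx -10.25$)
$\left(35 + U\right)^{2} = \left(35 - \frac{41}{4}\right)^{2} = \left(\frac{99}{4}\right)^{2} = \frac{9801}{16}$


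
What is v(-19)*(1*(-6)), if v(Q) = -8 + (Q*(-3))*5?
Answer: -1662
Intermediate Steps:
v(Q) = -8 - 15*Q (v(Q) = -8 - 3*Q*5 = -8 - 15*Q)
v(-19)*(1*(-6)) = (-8 - 15*(-19))*(1*(-6)) = (-8 + 285)*(-6) = 277*(-6) = -1662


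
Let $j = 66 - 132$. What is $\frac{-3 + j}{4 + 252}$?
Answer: $- \frac{69}{256} \approx -0.26953$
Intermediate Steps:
$j = -66$
$\frac{-3 + j}{4 + 252} = \frac{-3 - 66}{4 + 252} = - \frac{69}{256}$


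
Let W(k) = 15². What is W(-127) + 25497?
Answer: 25722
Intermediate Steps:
W(k) = 225
W(-127) + 25497 = 225 + 25497 = 25722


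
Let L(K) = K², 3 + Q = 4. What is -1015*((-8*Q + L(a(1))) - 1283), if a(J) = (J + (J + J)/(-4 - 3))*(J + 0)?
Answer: 9168930/7 ≈ 1.3098e+6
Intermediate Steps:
Q = 1 (Q = -3 + 4 = 1)
a(J) = 5*J²/7 (a(J) = (J + (2*J)/(-7))*J = (J + (2*J)*(-⅐))*J = (J - 2*J/7)*J = (5*J/7)*J = 5*J²/7)
-1015*((-8*Q + L(a(1))) - 1283) = -1015*((-8*1 + ((5/7)*1²)²) - 1283) = -1015*((-8 + ((5/7)*1)²) - 1283) = -1015*((-8 + (5/7)²) - 1283) = -1015*((-8 + 25/49) - 1283) = -1015*(-367/49 - 1283) = -1015*(-63234/49) = 9168930/7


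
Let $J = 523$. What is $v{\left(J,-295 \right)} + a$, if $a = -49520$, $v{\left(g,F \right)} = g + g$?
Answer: $-48474$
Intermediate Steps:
$v{\left(g,F \right)} = 2 g$
$v{\left(J,-295 \right)} + a = 2 \cdot 523 - 49520 = 1046 - 49520 = -48474$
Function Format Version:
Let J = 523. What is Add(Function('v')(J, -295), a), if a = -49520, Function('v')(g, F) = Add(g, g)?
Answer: -48474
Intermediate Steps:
Function('v')(g, F) = Mul(2, g)
Add(Function('v')(J, -295), a) = Add(Mul(2, 523), -49520) = Add(1046, -49520) = -48474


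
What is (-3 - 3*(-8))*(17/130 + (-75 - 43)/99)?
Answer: -95599/4290 ≈ -22.284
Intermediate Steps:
(-3 - 3*(-8))*(17/130 + (-75 - 43)/99) = (-3 + 24)*(17*(1/130) - 118*1/99) = 21*(17/130 - 118/99) = 21*(-13657/12870) = -95599/4290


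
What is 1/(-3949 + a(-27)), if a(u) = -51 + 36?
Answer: -1/3964 ≈ -0.00025227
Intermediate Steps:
a(u) = -15
1/(-3949 + a(-27)) = 1/(-3949 - 15) = 1/(-3964) = -1/3964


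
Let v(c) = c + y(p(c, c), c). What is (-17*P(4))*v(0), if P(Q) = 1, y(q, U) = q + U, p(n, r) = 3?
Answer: -51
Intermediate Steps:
y(q, U) = U + q
v(c) = 3 + 2*c (v(c) = c + (c + 3) = c + (3 + c) = 3 + 2*c)
(-17*P(4))*v(0) = (-17*1)*(3 + 2*0) = -17*(3 + 0) = -17*3 = -51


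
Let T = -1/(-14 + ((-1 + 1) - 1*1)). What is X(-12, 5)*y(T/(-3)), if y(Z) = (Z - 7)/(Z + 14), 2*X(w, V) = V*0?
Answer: 0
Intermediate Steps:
X(w, V) = 0 (X(w, V) = (V*0)/2 = (½)*0 = 0)
T = 1/15 (T = -1/(-14 + (0 - 1)) = -1/(-14 - 1) = -1/(-15) = -1*(-1/15) = 1/15 ≈ 0.066667)
y(Z) = (-7 + Z)/(14 + Z)
X(-12, 5)*y(T/(-3)) = 0*((-7 + (1/15)/(-3))/(14 + (1/15)/(-3))) = 0*((-7 + (1/15)*(-⅓))/(14 + (1/15)*(-⅓))) = 0*((-7 - 1/45)/(14 - 1/45)) = 0*(-316/45/(629/45)) = 0*((45/629)*(-316/45)) = 0*(-316/629) = 0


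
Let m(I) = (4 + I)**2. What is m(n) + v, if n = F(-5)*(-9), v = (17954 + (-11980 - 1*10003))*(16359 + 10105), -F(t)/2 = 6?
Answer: -106610912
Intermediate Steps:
F(t) = -12 (F(t) = -2*6 = -12)
v = -106623456 (v = (17954 + (-11980 - 10003))*26464 = (17954 - 21983)*26464 = -4029*26464 = -106623456)
n = 108 (n = -12*(-9) = 108)
m(n) + v = (4 + 108)**2 - 106623456 = 112**2 - 106623456 = 12544 - 106623456 = -106610912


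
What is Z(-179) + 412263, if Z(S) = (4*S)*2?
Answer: 410831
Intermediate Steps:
Z(S) = 8*S
Z(-179) + 412263 = 8*(-179) + 412263 = -1432 + 412263 = 410831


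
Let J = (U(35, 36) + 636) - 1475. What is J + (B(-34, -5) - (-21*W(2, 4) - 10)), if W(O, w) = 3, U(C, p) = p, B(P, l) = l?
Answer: -735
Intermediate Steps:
J = -803 (J = (36 + 636) - 1475 = 672 - 1475 = -803)
J + (B(-34, -5) - (-21*W(2, 4) - 10)) = -803 + (-5 - (-21*3 - 10)) = -803 + (-5 - (-63 - 10)) = -803 + (-5 - 1*(-73)) = -803 + (-5 + 73) = -803 + 68 = -735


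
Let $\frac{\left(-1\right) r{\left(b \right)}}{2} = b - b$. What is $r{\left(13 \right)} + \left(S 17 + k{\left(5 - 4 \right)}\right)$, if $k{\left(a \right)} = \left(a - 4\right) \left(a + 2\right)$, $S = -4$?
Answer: $-77$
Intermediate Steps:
$r{\left(b \right)} = 0$ ($r{\left(b \right)} = - 2 \left(b - b\right) = \left(-2\right) 0 = 0$)
$k{\left(a \right)} = \left(-4 + a\right) \left(2 + a\right)$
$r{\left(13 \right)} + \left(S 17 + k{\left(5 - 4 \right)}\right) = 0 - \left(76 - \left(5 - 4\right)^{2} + 2 \left(5 - 4\right)\right) = 0 - 77 = -77$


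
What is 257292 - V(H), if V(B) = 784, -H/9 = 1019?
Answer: 256508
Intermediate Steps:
H = -9171 (H = -9*1019 = -9171)
257292 - V(H) = 257292 - 1*784 = 257292 - 784 = 256508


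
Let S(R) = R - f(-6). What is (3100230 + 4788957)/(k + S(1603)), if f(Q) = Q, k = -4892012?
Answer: -7889187/4890403 ≈ -1.6132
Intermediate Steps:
S(R) = 6 + R (S(R) = R - 1*(-6) = R + 6 = 6 + R)
(3100230 + 4788957)/(k + S(1603)) = (3100230 + 4788957)/(-4892012 + (6 + 1603)) = 7889187/(-4892012 + 1609) = 7889187/(-4890403) = 7889187*(-1/4890403) = -7889187/4890403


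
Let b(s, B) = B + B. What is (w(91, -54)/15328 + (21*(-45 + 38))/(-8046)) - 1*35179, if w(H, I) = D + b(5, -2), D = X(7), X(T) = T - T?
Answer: -180774656905/5138712 ≈ -35179.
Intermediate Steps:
b(s, B) = 2*B
X(T) = 0
D = 0
w(H, I) = -4 (w(H, I) = 0 + 2*(-2) = 0 - 4 = -4)
(w(91, -54)/15328 + (21*(-45 + 38))/(-8046)) - 1*35179 = (-4/15328 + (21*(-45 + 38))/(-8046)) - 1*35179 = (-4*1/15328 + (21*(-7))*(-1/8046)) - 35179 = (-1/3832 - 147*(-1/8046)) - 35179 = (-1/3832 + 49/2682) - 35179 = 92543/5138712 - 35179 = -180774656905/5138712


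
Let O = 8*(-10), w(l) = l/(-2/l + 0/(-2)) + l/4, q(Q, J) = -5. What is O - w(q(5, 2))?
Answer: -265/4 ≈ -66.250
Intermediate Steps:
w(l) = -l**2/2 + l/4 (w(l) = l/(-2/l + 0*(-1/2)) + l*(1/4) = l/(-2/l + 0) + l/4 = l/((-2/l)) + l/4 = l*(-l/2) + l/4 = -l**2/2 + l/4)
O = -80
O - w(q(5, 2)) = -80 - (-5)*(1 - 2*(-5))/4 = -80 - (-5)*(1 + 10)/4 = -80 - (-5)*11/4 = -80 - 1*(-55/4) = -80 + 55/4 = -265/4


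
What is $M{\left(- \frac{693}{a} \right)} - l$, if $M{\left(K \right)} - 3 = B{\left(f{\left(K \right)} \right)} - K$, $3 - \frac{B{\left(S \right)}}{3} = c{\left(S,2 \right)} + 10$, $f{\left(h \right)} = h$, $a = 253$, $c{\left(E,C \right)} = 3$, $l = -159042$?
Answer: $\frac{3657408}{23} \approx 1.5902 \cdot 10^{5}$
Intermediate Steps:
$B{\left(S \right)} = -30$ ($B{\left(S \right)} = 9 - 3 \left(3 + 10\right) = 9 - 39 = -30$)
$M{\left(K \right)} = -27 - K$ ($M{\left(K \right)} = 3 - \left(30 + K\right) = -27 - K$)
$M{\left(- \frac{693}{a} \right)} - l = \left(-27 - - \frac{693}{253}\right) - -159042 = \left(-27 - \left(-693\right) \frac{1}{253}\right) + 159042 = \left(-27 - - \frac{63}{23}\right) + 159042 = \left(-27 + \frac{63}{23}\right) + 159042 = - \frac{558}{23} + 159042 = \frac{3657408}{23}$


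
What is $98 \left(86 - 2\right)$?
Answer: $8232$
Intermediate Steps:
$98 \left(86 - 2\right) = 98 \cdot 84 = 8232$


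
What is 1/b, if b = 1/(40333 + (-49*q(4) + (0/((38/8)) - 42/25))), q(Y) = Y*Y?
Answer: 988683/25 ≈ 39547.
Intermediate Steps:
q(Y) = Y²
b = 25/988683 (b = 1/(40333 + (-49*4² + (0/((38/8)) - 42/25))) = 1/(40333 + (-49*16 + (0/((38*(⅛))) - 42*1/25))) = 1/(40333 + (-784 + (0/(19/4) - 42/25))) = 1/(40333 + (-784 + (0*(4/19) - 42/25))) = 1/(40333 + (-784 + (0 - 42/25))) = 1/(40333 + (-784 - 42/25)) = 1/(40333 - 19642/25) = 1/(988683/25) = 25/988683 ≈ 2.5286e-5)
1/b = 1/(25/988683) = 988683/25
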